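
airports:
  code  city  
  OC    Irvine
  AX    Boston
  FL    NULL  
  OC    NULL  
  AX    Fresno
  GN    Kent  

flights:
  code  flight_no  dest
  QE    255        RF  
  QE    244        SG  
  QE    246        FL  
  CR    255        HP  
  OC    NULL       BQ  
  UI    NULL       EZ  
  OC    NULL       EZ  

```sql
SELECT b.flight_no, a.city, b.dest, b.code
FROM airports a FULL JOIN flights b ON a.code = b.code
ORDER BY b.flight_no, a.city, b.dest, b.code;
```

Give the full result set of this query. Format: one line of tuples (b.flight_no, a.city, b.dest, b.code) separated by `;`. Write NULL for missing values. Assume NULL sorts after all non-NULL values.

(244, NULL, SG, QE); (246, NULL, FL, QE); (255, NULL, HP, CR); (255, NULL, RF, QE); (NULL, Boston, NULL, NULL); (NULL, Fresno, NULL, NULL); (NULL, Irvine, BQ, OC); (NULL, Irvine, EZ, OC); (NULL, Kent, NULL, NULL); (NULL, NULL, BQ, OC); (NULL, NULL, EZ, OC); (NULL, NULL, EZ, UI); (NULL, NULL, NULL, NULL)

FULL OUTER JOIN keeps every row from both sides; unmatched rows get NULL for the other side's columns.
Matching on a.code = b.code.
- code=OC: 2 matching b row(s), so 2 row(s) emitted.
- code=AX: no b row matches, row kept with b columns NULL.
- code=FL: no b row matches, row kept with b columns NULL.
- code=OC: 2 matching b row(s), so 2 row(s) emitted.
- code=AX: no b row matches, row kept with b columns NULL.
- code=GN: no b row matches, row kept with b columns NULL.
- plus 5 unmatched b row(s), each kept with NULL a columns.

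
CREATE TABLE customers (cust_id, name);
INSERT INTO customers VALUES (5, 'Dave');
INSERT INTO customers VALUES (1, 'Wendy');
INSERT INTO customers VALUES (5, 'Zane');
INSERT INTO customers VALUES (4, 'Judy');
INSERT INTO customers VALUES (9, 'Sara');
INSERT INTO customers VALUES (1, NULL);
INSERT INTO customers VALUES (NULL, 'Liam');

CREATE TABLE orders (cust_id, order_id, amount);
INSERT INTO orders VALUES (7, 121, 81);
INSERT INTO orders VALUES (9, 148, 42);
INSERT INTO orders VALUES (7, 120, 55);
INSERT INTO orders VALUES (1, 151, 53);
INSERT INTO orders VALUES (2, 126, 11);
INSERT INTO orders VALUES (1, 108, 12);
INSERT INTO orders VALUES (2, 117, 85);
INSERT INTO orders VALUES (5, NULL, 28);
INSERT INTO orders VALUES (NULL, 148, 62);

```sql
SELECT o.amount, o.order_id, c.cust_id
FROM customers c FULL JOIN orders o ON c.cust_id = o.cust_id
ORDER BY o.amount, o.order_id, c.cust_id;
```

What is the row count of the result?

14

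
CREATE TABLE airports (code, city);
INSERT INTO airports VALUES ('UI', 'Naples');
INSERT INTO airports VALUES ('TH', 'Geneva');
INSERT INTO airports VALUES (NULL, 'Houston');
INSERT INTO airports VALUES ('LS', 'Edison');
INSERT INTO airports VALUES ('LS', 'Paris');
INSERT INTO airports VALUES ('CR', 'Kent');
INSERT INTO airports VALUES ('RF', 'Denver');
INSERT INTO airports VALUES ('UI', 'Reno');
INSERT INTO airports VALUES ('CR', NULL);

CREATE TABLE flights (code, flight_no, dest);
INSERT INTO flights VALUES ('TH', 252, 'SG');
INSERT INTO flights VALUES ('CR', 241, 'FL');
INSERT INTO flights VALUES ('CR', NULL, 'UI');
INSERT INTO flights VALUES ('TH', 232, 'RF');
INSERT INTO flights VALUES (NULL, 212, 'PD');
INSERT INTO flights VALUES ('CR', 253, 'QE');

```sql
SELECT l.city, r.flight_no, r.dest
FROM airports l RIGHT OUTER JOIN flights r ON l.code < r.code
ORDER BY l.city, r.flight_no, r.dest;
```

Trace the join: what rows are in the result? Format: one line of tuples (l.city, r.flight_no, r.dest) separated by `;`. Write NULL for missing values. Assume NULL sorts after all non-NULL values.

(Denver, 232, RF); (Denver, 252, SG); (Edison, 232, RF); (Edison, 252, SG); (Kent, 232, RF); (Kent, 252, SG); (Paris, 232, RF); (Paris, 252, SG); (NULL, 212, PD); (NULL, 232, RF); (NULL, 241, FL); (NULL, 252, SG); (NULL, 253, QE); (NULL, NULL, UI)

RIGHT JOIN keeps every row from `flights`; unmatched rows get NULL for `airports`'s columns.
Matching on l.code < r.code. A NULL in a compared column never satisfies the condition.
Matched pairs: 10; unmatched r rows kept: 4.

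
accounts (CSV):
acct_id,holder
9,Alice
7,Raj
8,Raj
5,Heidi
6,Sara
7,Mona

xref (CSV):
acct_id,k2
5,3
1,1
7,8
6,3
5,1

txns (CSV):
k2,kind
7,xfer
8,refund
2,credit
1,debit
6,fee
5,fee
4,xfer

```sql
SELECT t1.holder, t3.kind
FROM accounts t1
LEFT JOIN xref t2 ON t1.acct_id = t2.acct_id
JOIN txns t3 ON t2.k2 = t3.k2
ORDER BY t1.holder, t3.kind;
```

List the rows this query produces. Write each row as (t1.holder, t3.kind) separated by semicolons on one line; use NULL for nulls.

(Heidi, debit); (Mona, refund); (Raj, refund)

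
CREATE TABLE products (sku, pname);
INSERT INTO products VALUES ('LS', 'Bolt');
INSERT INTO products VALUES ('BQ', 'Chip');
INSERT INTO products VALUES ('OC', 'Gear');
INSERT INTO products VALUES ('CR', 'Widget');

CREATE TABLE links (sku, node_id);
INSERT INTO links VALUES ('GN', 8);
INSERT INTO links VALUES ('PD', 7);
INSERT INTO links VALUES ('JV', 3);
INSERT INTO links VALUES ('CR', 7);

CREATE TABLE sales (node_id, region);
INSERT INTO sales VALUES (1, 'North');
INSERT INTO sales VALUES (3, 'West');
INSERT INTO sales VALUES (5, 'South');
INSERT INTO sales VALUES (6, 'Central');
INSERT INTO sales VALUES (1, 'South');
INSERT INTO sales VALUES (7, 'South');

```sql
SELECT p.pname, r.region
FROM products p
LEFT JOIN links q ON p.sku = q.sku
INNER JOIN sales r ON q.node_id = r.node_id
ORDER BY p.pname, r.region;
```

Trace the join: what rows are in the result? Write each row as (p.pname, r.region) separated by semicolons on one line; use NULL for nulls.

(Widget, South)

Evaluate left to right. First `products p LEFT JOIN links q` on sku: 4 row(s).
Then INNER JOIN `sales r` on node_id: keep only rows whose q.node_id appears in r.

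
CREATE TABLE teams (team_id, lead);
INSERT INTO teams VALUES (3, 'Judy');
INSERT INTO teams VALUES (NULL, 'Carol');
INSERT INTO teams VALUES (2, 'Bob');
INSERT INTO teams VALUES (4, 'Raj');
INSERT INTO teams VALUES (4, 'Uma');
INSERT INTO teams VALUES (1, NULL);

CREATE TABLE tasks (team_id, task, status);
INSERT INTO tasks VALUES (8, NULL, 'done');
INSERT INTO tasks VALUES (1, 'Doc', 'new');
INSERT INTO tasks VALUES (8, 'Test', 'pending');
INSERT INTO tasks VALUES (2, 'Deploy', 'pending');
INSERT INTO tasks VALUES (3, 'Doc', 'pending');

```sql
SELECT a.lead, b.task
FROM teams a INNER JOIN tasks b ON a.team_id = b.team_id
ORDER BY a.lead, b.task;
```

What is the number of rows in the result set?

3

INNER JOIN keeps only pairs where the ON condition holds.
Matching on a.team_id = b.team_id. A NULL in a compared column never satisfies the condition.
- team_id=3: 1 matching b row(s), so 1 row(s) emitted.
- team_id=NULL: no matching b row, dropped.
- team_id=2: 1 matching b row(s), so 1 row(s) emitted.
- team_id=4: no matching b row, dropped.
- team_id=4: no matching b row, dropped.
- team_id=1: 1 matching b row(s), so 1 row(s) emitted.
Total: 3 rows.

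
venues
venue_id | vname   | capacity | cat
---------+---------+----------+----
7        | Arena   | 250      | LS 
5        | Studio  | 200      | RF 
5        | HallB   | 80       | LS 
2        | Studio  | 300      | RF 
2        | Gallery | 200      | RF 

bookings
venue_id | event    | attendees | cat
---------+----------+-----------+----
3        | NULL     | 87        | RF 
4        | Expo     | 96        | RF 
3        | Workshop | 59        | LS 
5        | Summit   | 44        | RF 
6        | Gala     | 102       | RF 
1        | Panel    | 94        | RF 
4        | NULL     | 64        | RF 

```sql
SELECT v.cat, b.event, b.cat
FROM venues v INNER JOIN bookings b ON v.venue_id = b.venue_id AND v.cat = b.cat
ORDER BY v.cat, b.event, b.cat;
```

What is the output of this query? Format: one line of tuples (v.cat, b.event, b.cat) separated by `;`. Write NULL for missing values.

(RF, Summit, RF)

INNER JOIN keeps only pairs where the ON condition holds.
Matching on v.venue_id = b.venue_id AND v.cat = b.cat.
Matched pairs: 1.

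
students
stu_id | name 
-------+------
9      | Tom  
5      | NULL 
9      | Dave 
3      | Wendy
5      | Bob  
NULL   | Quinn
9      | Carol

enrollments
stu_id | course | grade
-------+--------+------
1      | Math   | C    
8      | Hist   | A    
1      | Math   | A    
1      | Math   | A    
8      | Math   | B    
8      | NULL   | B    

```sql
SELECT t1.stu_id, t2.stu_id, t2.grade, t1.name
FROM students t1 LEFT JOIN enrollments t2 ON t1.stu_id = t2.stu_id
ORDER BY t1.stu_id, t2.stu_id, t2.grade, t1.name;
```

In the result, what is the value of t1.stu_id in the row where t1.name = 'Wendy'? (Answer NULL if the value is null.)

3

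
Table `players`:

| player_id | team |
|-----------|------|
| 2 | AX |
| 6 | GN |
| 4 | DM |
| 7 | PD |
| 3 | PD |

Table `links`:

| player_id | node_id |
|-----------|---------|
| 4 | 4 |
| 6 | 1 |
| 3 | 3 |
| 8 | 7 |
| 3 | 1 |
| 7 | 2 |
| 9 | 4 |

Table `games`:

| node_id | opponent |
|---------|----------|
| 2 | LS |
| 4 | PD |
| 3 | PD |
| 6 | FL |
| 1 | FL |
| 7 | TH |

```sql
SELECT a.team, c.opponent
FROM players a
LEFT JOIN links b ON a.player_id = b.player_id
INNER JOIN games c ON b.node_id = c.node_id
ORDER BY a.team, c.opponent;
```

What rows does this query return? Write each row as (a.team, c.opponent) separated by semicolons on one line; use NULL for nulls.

Evaluate left to right. First `players a LEFT JOIN links b` on player_id: 6 row(s).
Then INNER JOIN `games c` on node_id: keep only rows whose b.node_id appears in c.

(DM, PD); (GN, FL); (PD, FL); (PD, LS); (PD, PD)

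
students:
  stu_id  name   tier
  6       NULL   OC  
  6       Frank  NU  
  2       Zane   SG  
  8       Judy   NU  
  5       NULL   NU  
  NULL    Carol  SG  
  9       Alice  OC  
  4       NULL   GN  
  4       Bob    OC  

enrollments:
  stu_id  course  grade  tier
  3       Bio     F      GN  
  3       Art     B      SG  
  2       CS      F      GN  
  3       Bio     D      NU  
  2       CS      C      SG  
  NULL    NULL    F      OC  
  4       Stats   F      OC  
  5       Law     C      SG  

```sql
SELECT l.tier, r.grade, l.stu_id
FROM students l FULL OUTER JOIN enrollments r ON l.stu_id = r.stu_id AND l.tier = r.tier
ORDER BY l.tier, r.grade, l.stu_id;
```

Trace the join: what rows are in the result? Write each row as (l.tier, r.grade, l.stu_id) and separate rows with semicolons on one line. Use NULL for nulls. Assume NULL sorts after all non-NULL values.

(GN, NULL, 4); (NU, NULL, 5); (NU, NULL, 6); (NU, NULL, 8); (OC, F, 4); (OC, NULL, 6); (OC, NULL, 9); (SG, C, 2); (SG, NULL, NULL); (NULL, B, NULL); (NULL, C, NULL); (NULL, D, NULL); (NULL, F, NULL); (NULL, F, NULL); (NULL, F, NULL)

FULL OUTER JOIN keeps every row from both sides; unmatched rows get NULL for the other side's columns.
Matching on l.stu_id = r.stu_id AND l.tier = r.tier. A NULL in a compared column never satisfies the condition.
- l[0] stu_id=6, tier=OC → no match; kept with NULLs on the r side.
- l[1] stu_id=6, tier=NU → no match; kept with NULLs on the r side.
- l[2] stu_id=2, tier=SG → 1 match(es) in r → 1 row(s).
- l[3] stu_id=8, tier=NU → no match; kept with NULLs on the r side.
- l[4] stu_id=5, tier=NU → no match; kept with NULLs on the r side.
- l[5] stu_id=NULL, tier=SG → no match; kept with NULLs on the r side.
- l[6] stu_id=9, tier=OC → no match; kept with NULLs on the r side.
- l[7] stu_id=4, tier=GN → no match; kept with NULLs on the r side.
- l[8] stu_id=4, tier=OC → 1 match(es) in r → 1 row(s).
- 6 r row(s) had no l match → kept, l columns NULL.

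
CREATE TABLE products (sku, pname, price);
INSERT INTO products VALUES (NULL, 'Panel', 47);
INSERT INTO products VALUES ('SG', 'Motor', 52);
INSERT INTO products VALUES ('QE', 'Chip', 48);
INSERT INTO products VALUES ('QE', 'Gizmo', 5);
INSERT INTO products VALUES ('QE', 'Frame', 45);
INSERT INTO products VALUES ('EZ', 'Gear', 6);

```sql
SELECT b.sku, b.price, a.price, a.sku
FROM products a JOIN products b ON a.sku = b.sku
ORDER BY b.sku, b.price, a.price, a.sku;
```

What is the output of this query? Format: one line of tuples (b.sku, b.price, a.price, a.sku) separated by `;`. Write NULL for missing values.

(EZ, 6, 6, EZ); (QE, 5, 5, QE); (QE, 5, 45, QE); (QE, 5, 48, QE); (QE, 45, 5, QE); (QE, 45, 45, QE); (QE, 45, 48, QE); (QE, 48, 5, QE); (QE, 48, 45, QE); (QE, 48, 48, QE); (SG, 52, 52, SG)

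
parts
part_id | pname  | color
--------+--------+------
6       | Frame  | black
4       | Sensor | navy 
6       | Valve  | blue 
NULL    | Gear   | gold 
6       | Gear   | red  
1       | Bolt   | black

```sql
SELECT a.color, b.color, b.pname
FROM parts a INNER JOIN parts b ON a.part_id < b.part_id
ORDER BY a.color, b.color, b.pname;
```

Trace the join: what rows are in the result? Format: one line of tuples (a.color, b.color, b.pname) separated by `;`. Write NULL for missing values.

INNER JOIN keeps only pairs where the ON condition holds.
Matching on a.part_id < b.part_id. A NULL in a compared column never satisfies the condition.
- part_id=6: no matching b row, dropped.
- part_id=4: 3 matching b row(s), so 3 row(s) emitted.
- part_id=6: no matching b row, dropped.
- part_id=NULL: no matching b row, dropped.
- part_id=6: no matching b row, dropped.
- part_id=1: 4 matching b row(s), so 4 row(s) emitted.
After projecting and ordering:
a.color | b.color | b.pname
black | black | Frame
black | blue | Valve
black | navy | Sensor
black | red | Gear
navy | black | Frame
navy | blue | Valve
navy | red | Gear

(black, black, Frame); (black, blue, Valve); (black, navy, Sensor); (black, red, Gear); (navy, black, Frame); (navy, blue, Valve); (navy, red, Gear)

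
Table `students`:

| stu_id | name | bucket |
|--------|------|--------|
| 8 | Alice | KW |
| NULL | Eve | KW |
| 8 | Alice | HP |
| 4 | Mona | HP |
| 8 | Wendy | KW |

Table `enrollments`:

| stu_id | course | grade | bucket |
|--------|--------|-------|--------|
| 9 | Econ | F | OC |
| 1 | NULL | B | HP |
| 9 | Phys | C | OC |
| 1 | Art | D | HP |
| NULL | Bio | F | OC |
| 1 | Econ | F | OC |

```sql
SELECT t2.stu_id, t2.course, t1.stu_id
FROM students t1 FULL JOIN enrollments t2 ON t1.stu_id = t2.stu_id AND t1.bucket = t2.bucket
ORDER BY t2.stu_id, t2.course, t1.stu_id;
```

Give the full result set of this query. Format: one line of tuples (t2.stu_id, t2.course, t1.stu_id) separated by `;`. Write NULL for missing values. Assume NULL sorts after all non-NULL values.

FULL OUTER JOIN keeps every row from both sides; unmatched rows get NULL for the other side's columns.
Matching on t1.stu_id = t2.stu_id AND t1.bucket = t2.bucket. A NULL in a compared column never satisfies the condition.
Matched pairs: 0; unmatched t1 rows kept: 5; unmatched t2 rows kept: 6.

(1, Art, NULL); (1, Econ, NULL); (1, NULL, NULL); (9, Econ, NULL); (9, Phys, NULL); (NULL, Bio, NULL); (NULL, NULL, 4); (NULL, NULL, 8); (NULL, NULL, 8); (NULL, NULL, 8); (NULL, NULL, NULL)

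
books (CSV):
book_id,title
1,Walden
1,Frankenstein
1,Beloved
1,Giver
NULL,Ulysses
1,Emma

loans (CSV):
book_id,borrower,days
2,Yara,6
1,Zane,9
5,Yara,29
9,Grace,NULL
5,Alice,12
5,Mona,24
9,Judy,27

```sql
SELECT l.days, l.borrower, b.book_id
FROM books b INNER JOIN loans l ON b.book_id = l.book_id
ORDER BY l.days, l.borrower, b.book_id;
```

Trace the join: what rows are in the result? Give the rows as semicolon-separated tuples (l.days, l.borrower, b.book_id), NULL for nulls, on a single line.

INNER JOIN keeps only pairs where the ON condition holds.
Matching on b.book_id = l.book_id. A NULL in a compared column never satisfies the condition.
- b row (book_id=1): matches 1 l row(s) → 1 output row(s).
- b row (book_id=1): matches 1 l row(s) → 1 output row(s).
- b row (book_id=1): matches 1 l row(s) → 1 output row(s).
- b row (book_id=1): matches 1 l row(s) → 1 output row(s).
- b row (book_id=NULL): no match → dropped.
- b row (book_id=1): matches 1 l row(s) → 1 output row(s).
After projecting and ordering:
l.days | l.borrower | b.book_id
9 | Zane | 1
9 | Zane | 1
9 | Zane | 1
9 | Zane | 1
9 | Zane | 1

(9, Zane, 1); (9, Zane, 1); (9, Zane, 1); (9, Zane, 1); (9, Zane, 1)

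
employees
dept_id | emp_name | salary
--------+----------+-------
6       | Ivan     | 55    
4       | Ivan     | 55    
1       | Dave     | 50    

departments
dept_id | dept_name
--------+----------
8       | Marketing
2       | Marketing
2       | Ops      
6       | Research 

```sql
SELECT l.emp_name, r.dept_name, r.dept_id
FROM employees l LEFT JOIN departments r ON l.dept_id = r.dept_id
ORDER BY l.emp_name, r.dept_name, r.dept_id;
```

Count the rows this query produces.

3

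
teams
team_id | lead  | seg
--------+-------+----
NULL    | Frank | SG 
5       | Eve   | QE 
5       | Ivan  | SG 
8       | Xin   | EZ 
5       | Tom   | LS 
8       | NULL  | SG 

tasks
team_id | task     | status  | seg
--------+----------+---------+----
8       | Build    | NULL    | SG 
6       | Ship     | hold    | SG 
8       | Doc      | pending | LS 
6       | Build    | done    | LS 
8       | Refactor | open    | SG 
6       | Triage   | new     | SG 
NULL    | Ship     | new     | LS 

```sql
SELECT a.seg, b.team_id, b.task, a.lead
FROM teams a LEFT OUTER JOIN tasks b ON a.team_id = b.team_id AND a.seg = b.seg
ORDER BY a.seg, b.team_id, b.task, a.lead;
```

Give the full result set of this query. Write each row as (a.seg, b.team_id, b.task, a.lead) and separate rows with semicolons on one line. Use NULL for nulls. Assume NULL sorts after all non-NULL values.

(EZ, NULL, NULL, Xin); (LS, NULL, NULL, Tom); (QE, NULL, NULL, Eve); (SG, 8, Build, NULL); (SG, 8, Refactor, NULL); (SG, NULL, NULL, Frank); (SG, NULL, NULL, Ivan)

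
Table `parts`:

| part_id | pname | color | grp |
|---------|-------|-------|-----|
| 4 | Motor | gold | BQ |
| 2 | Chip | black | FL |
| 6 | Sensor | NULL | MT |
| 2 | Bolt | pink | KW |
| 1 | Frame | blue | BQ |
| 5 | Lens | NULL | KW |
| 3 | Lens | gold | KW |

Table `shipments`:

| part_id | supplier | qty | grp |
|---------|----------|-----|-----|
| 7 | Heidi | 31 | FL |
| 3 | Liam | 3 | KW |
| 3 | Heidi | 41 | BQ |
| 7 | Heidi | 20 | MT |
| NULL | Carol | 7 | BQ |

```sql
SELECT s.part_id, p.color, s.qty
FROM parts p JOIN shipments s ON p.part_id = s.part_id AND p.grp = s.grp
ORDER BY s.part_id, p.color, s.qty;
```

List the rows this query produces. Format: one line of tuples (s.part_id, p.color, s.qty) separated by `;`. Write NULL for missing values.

(3, gold, 3)

INNER JOIN keeps only pairs where the ON condition holds.
Matching on p.part_id = s.part_id AND p.grp = s.grp. A NULL in a compared column never satisfies the condition.
- p (part_id=4, grp=BQ) has no partner → excluded.
- p (part_id=2, grp=FL) has no partner → excluded.
- p (part_id=6, grp=MT) has no partner → excluded.
- p (part_id=2, grp=KW) has no partner → excluded.
- p (part_id=1, grp=BQ) has no partner → excluded.
- p (part_id=5, grp=KW) has no partner → excluded.
- p (part_id=3, grp=KW) pairs with 1 row(s) of s.
After projecting and ordering:
s.part_id | p.color | s.qty
3 | gold | 3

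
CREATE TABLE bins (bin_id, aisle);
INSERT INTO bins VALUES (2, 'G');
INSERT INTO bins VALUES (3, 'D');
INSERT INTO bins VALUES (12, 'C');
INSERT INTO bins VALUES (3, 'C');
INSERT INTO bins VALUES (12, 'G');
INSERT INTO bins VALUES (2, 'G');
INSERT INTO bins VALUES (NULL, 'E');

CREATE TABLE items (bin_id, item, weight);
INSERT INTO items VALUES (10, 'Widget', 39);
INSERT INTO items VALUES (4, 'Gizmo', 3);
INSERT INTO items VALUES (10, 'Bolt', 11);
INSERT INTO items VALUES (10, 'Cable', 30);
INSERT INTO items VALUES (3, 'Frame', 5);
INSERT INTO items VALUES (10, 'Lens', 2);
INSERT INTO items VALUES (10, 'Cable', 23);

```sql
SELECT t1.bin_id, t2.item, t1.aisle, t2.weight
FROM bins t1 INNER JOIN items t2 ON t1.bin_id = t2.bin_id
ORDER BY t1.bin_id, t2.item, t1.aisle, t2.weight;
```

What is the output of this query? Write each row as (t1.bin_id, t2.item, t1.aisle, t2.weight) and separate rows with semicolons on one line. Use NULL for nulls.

INNER JOIN keeps only pairs where the ON condition holds.
Matching on t1.bin_id = t2.bin_id. A NULL in a compared column never satisfies the condition.
Matched pairs: 2.

(3, Frame, C, 5); (3, Frame, D, 5)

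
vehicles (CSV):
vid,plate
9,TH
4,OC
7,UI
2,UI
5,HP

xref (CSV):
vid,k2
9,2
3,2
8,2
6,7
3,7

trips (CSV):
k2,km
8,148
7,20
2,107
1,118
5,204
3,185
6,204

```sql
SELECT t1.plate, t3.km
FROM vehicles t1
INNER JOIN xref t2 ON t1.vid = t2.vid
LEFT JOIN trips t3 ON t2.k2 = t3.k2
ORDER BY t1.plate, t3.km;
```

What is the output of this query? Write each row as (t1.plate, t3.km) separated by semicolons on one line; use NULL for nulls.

Step 1 — t1 INNER JOIN t2 on vid → 1 row(s).
Then LEFT JOIN `trips t3` on k2: each of those 1 rows is kept; rows whose t2.k2 has no match in t3 get NULL for t3's columns.

(TH, 107)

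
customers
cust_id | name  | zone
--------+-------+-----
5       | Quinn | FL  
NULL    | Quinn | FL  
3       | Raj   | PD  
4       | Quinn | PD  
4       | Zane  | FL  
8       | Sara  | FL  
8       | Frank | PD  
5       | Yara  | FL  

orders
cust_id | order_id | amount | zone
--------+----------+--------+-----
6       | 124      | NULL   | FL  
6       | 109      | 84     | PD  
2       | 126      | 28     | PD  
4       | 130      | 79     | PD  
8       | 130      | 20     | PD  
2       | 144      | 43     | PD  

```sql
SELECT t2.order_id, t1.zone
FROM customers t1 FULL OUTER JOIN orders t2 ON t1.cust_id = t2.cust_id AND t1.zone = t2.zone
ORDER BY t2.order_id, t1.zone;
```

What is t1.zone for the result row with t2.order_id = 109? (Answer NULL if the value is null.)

NULL

FULL OUTER JOIN keeps every row from both sides; unmatched rows get NULL for the other side's columns.
Matching on t1.cust_id = t2.cust_id AND t1.zone = t2.zone. A NULL in a compared column never satisfies the condition.
Matched pairs: 2; unmatched t1 rows kept: 6; unmatched t2 rows kept: 4.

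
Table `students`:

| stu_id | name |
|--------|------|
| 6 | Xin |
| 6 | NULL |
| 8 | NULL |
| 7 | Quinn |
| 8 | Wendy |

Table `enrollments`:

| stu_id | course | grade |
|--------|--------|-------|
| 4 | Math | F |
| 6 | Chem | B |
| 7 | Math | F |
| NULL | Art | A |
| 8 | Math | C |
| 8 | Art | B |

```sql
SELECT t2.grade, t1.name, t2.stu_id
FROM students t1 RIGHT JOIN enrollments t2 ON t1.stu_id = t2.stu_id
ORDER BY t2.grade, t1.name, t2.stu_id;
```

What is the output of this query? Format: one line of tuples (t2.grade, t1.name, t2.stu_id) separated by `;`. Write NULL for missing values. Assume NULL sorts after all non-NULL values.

RIGHT JOIN keeps every row from `enrollments`; unmatched rows get NULL for `students`'s columns.
Matching on t1.stu_id = t2.stu_id. A NULL in a compared column never satisfies the condition.
- t1 row (stu_id=6): matches 1 t2 row(s) → 1 output row(s).
- t1 row (stu_id=6): matches 1 t2 row(s) → 1 output row(s).
- t1 row (stu_id=8): matches 2 t2 row(s) → 2 output row(s).
- t1 row (stu_id=7): matches 1 t2 row(s) → 1 output row(s).
- t1 row (stu_id=8): matches 2 t2 row(s) → 2 output row(s).
- plus 2 unmatched t2 row(s), each kept with NULL t1 columns.
After projecting and ordering:
t2.grade | t1.name | t2.stu_id
A | NULL | NULL
B | Wendy | 8
B | Xin | 6
B | NULL | 6
B | NULL | 8
C | Wendy | 8
C | NULL | 8
F | Quinn | 7
F | NULL | 4

(A, NULL, NULL); (B, Wendy, 8); (B, Xin, 6); (B, NULL, 6); (B, NULL, 8); (C, Wendy, 8); (C, NULL, 8); (F, Quinn, 7); (F, NULL, 4)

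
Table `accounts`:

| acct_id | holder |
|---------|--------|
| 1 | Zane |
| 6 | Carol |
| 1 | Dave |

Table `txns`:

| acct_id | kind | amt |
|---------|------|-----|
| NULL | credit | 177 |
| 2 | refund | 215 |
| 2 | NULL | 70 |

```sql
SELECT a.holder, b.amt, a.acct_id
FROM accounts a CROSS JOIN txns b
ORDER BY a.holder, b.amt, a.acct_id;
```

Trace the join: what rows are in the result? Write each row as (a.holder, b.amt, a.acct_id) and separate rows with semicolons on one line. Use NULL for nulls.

CROSS JOIN pairs every row of `accounts` with every row of `txns`: 3 × 3 = 9 rows.
After projecting and ordering:
a.holder | b.amt | a.acct_id
Carol | 70 | 6
Carol | 177 | 6
Carol | 215 | 6
Dave | 70 | 1
Dave | 177 | 1
Dave | 215 | 1
Zane | 70 | 1
Zane | 177 | 1
Zane | 215 | 1

(Carol, 70, 6); (Carol, 177, 6); (Carol, 215, 6); (Dave, 70, 1); (Dave, 177, 1); (Dave, 215, 1); (Zane, 70, 1); (Zane, 177, 1); (Zane, 215, 1)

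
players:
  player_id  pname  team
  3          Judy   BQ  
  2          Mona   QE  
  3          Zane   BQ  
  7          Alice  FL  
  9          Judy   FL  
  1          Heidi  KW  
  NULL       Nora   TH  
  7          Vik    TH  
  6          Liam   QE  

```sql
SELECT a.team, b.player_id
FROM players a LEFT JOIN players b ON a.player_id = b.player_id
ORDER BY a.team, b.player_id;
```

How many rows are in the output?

LEFT JOIN keeps every row from `players a`; unmatched rows get NULL for `players b`'s columns.
Matching on a.player_id = b.player_id. A NULL in a compared column never satisfies the condition.
Matched pairs: 12; unmatched a rows kept: 1.
Total: 12 matched + 1 padded = 13 rows.

13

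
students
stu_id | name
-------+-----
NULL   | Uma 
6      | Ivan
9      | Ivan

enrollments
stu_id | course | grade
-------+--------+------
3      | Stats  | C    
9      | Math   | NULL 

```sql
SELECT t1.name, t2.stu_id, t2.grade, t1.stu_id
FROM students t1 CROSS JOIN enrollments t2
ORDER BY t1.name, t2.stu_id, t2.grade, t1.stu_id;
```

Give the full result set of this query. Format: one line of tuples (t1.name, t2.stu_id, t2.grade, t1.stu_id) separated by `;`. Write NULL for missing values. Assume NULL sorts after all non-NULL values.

(Ivan, 3, C, 6); (Ivan, 3, C, 9); (Ivan, 9, NULL, 6); (Ivan, 9, NULL, 9); (Uma, 3, C, NULL); (Uma, 9, NULL, NULL)

CROSS JOIN pairs every row of `students` with every row of `enrollments`: 3 × 2 = 6 rows.
After projecting and ordering:
t1.name | t2.stu_id | t2.grade | t1.stu_id
Ivan | 3 | C | 6
Ivan | 3 | C | 9
Ivan | 9 | NULL | 6
Ivan | 9 | NULL | 9
Uma | 3 | C | NULL
Uma | 9 | NULL | NULL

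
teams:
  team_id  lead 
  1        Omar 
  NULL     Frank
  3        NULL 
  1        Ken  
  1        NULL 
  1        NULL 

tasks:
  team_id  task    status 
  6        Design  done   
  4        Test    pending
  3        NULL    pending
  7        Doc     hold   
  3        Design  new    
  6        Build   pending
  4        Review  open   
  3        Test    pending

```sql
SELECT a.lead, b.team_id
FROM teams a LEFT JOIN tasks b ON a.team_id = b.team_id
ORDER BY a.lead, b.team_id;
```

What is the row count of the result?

8

LEFT JOIN keeps every row from `teams`; unmatched rows get NULL for `tasks`'s columns.
Matching on a.team_id = b.team_id. A NULL in a compared column never satisfies the condition.
Matched pairs: 3; unmatched a rows kept: 5.
Total: 3 matched + 5 padded = 8 rows.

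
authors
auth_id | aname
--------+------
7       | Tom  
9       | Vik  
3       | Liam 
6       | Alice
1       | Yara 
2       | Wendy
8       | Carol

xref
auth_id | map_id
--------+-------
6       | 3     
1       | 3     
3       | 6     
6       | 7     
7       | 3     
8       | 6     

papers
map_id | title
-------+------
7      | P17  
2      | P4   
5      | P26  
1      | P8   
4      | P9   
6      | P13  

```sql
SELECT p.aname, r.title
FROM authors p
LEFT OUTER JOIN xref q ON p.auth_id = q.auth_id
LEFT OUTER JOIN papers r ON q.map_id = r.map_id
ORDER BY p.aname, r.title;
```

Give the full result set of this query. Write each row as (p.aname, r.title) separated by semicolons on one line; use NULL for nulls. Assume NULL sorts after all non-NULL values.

Evaluate left to right. First `authors p LEFT JOIN xref q` on auth_id: 8 row(s).
Then LEFT JOIN `papers r` on map_id: each of those 8 rows is kept; rows whose q.map_id has no match in r get NULL for r's columns.

(Alice, P17); (Alice, NULL); (Carol, P13); (Liam, P13); (Tom, NULL); (Vik, NULL); (Wendy, NULL); (Yara, NULL)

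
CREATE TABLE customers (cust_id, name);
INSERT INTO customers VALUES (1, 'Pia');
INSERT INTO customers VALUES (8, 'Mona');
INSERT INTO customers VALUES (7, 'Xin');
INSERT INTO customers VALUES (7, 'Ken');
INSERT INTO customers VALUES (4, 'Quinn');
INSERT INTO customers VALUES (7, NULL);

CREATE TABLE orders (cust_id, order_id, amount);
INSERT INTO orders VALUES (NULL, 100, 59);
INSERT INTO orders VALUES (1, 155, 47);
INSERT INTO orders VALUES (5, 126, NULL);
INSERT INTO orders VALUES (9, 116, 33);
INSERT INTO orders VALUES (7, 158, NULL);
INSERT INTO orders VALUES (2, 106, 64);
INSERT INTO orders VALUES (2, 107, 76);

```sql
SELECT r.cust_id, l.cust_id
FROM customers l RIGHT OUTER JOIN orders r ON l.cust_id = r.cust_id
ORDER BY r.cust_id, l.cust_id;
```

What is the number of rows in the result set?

RIGHT JOIN keeps every row from `orders`; unmatched rows get NULL for `customers`'s columns.
Matching on l.cust_id = r.cust_id. A NULL in a compared column never satisfies the condition.
Matched pairs: 4; unmatched r rows kept: 5.
Total: 4 matched + 5 padded = 9 rows.

9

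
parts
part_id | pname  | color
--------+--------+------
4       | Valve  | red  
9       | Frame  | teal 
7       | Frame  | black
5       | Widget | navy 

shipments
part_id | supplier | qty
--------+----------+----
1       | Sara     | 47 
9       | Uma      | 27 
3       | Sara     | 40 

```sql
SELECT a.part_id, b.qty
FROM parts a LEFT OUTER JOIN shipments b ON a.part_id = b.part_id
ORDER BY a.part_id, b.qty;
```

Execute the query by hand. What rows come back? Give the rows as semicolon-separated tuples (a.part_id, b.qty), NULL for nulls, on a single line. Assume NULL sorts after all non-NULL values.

(4, NULL); (5, NULL); (7, NULL); (9, 27)

LEFT JOIN keeps every row from `parts`; unmatched rows get NULL for `shipments`'s columns.
Matching on a.part_id = b.part_id.
- a[0] part_id=4 → no match; kept with NULLs on the b side.
- a[1] part_id=9 → 1 match(es) in b → 1 row(s).
- a[2] part_id=7 → no match; kept with NULLs on the b side.
- a[3] part_id=5 → no match; kept with NULLs on the b side.
After projecting and ordering:
a.part_id | b.qty
4 | NULL
5 | NULL
7 | NULL
9 | 27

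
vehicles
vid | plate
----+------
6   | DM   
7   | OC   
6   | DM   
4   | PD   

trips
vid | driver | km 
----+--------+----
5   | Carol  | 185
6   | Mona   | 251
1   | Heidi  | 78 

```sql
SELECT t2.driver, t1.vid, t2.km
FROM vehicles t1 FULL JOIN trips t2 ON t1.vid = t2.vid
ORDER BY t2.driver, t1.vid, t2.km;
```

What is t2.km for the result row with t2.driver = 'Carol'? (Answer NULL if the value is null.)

FULL OUTER JOIN keeps every row from both sides; unmatched rows get NULL for the other side's columns.
Matching on t1.vid = t2.vid.
Matched pairs: 2; unmatched t1 rows kept: 2; unmatched t2 rows kept: 2.

185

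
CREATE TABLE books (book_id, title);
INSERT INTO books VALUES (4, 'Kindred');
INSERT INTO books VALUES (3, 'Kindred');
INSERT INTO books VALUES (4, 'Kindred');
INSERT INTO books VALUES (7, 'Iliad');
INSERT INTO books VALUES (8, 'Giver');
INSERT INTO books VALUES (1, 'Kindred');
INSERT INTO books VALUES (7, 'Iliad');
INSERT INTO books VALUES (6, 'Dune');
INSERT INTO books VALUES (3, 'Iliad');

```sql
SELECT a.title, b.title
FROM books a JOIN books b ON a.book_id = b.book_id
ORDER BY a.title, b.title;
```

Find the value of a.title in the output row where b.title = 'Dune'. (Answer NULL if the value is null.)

Dune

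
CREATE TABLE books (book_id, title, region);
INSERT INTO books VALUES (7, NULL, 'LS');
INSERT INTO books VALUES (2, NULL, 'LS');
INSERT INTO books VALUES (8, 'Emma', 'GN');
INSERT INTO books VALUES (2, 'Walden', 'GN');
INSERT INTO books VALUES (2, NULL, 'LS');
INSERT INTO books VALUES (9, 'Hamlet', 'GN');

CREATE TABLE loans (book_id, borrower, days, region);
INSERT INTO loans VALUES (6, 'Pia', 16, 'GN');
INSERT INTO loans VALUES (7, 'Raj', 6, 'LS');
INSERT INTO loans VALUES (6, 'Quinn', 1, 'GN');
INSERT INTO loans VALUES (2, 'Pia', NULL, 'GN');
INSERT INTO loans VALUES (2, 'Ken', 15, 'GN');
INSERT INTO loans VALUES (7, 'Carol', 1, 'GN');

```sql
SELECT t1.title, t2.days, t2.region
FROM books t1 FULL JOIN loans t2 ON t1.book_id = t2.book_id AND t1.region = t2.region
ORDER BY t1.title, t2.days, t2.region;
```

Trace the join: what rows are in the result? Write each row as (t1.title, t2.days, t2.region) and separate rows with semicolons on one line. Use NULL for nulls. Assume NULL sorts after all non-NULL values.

FULL OUTER JOIN keeps every row from both sides; unmatched rows get NULL for the other side's columns.
Matching on t1.book_id = t2.book_id AND t1.region = t2.region.
Matched pairs: 3; unmatched t1 rows kept: 4; unmatched t2 rows kept: 3.

(Emma, NULL, NULL); (Hamlet, NULL, NULL); (Walden, 15, GN); (Walden, NULL, GN); (NULL, 1, GN); (NULL, 1, GN); (NULL, 6, LS); (NULL, 16, GN); (NULL, NULL, NULL); (NULL, NULL, NULL)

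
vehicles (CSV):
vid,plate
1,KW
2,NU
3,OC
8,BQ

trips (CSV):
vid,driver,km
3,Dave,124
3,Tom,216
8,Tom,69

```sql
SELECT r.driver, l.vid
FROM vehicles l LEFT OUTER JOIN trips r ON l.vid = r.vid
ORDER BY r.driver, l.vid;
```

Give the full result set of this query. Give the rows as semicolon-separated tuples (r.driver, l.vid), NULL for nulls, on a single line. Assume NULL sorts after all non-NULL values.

LEFT JOIN keeps every row from `vehicles`; unmatched rows get NULL for `trips`'s columns.
Matching on l.vid = r.vid.
Matched pairs: 3; unmatched l rows kept: 2.

(Dave, 3); (Tom, 3); (Tom, 8); (NULL, 1); (NULL, 2)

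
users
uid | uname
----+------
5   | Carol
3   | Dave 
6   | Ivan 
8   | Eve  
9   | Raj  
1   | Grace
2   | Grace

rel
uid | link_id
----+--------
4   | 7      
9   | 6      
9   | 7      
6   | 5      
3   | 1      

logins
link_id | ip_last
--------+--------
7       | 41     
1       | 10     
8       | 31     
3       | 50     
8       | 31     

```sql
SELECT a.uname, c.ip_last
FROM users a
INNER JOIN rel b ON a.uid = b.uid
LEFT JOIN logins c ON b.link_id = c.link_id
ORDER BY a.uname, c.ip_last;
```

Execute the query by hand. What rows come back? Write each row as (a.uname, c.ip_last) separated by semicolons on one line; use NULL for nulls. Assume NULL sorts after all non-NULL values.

Step 1 — a INNER JOIN b on uid → 4 row(s).
Then LEFT JOIN `logins c` on link_id: each of those 4 rows is kept; rows whose b.link_id has no match in c get NULL for c's columns.

(Dave, 10); (Ivan, NULL); (Raj, 41); (Raj, NULL)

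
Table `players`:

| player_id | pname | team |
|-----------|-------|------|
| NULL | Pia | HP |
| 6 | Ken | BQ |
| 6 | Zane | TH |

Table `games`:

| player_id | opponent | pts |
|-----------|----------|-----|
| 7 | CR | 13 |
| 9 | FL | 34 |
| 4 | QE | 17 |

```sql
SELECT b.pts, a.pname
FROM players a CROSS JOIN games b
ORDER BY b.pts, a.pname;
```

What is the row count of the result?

9

CROSS JOIN pairs every row of `players` with every row of `games`: 3 × 3 = 9 rows.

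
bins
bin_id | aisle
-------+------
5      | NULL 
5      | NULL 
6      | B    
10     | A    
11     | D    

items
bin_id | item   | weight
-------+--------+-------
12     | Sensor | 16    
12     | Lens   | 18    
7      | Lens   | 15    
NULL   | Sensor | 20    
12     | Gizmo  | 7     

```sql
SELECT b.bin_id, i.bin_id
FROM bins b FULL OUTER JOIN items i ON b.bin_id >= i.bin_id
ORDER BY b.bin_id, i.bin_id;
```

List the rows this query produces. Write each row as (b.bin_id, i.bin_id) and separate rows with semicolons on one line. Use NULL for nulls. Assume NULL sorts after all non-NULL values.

(5, NULL); (5, NULL); (6, NULL); (10, 7); (11, 7); (NULL, 12); (NULL, 12); (NULL, 12); (NULL, NULL)

FULL OUTER JOIN keeps every row from both sides; unmatched rows get NULL for the other side's columns.
Matching on b.bin_id >= i.bin_id. A NULL in a compared column never satisfies the condition.
- bin_id=5: no i row matches, row kept with i columns NULL.
- bin_id=5: no i row matches, row kept with i columns NULL.
- bin_id=6: no i row matches, row kept with i columns NULL.
- bin_id=10: 1 matching i row(s), so 1 row(s) emitted.
- bin_id=11: 1 matching i row(s), so 1 row(s) emitted.
- 4 row(s) from i found no b partner → padded with NULL.
After projecting and ordering:
b.bin_id | i.bin_id
5 | NULL
5 | NULL
6 | NULL
10 | 7
11 | 7
NULL | 12
NULL | 12
NULL | 12
NULL | NULL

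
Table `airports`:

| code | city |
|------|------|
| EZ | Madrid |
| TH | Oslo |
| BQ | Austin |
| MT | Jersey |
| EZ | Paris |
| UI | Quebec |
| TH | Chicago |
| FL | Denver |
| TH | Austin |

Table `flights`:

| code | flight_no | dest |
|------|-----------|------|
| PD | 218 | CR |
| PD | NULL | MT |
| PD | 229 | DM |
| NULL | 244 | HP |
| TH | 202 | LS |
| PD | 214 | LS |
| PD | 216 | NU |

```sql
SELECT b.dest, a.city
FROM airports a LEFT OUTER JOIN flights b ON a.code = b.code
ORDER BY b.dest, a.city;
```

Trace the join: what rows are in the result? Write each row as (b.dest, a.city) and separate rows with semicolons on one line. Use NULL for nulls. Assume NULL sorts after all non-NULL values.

LEFT JOIN keeps every row from `airports`; unmatched rows get NULL for `flights`'s columns.
Matching on a.code = b.code. A NULL in a compared column never satisfies the condition.
- a row (code=EZ): no match → kept, b columns NULL.
- a row (code=TH): matches 1 b row(s) → 1 output row(s).
- a row (code=BQ): no match → kept, b columns NULL.
- a row (code=MT): no match → kept, b columns NULL.
- a row (code=EZ): no match → kept, b columns NULL.
- a row (code=UI): no match → kept, b columns NULL.
- a row (code=TH): matches 1 b row(s) → 1 output row(s).
- a row (code=FL): no match → kept, b columns NULL.
- a row (code=TH): matches 1 b row(s) → 1 output row(s).
After projecting and ordering:
b.dest | a.city
LS | Austin
LS | Chicago
LS | Oslo
NULL | Austin
NULL | Denver
NULL | Jersey
NULL | Madrid
NULL | Paris
NULL | Quebec

(LS, Austin); (LS, Chicago); (LS, Oslo); (NULL, Austin); (NULL, Denver); (NULL, Jersey); (NULL, Madrid); (NULL, Paris); (NULL, Quebec)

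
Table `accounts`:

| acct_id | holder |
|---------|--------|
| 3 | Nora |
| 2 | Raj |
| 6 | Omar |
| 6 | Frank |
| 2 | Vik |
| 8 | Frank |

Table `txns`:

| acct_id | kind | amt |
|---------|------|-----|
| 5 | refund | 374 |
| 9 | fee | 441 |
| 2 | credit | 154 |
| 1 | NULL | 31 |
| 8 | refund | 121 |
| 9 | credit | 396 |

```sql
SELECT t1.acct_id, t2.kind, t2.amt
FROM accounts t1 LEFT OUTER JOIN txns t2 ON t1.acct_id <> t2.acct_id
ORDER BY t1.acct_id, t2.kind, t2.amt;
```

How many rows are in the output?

33

LEFT JOIN keeps every row from `accounts`; unmatched rows get NULL for `txns`'s columns.
Matching on t1.acct_id <> t2.acct_id.
- acct_id=3: 6 matching t2 row(s), so 6 row(s) emitted.
- acct_id=2: 5 matching t2 row(s), so 5 row(s) emitted.
- acct_id=6: 6 matching t2 row(s), so 6 row(s) emitted.
- acct_id=6: 6 matching t2 row(s), so 6 row(s) emitted.
- acct_id=2: 5 matching t2 row(s), so 5 row(s) emitted.
- acct_id=8: 5 matching t2 row(s), so 5 row(s) emitted.
Total: 33 rows.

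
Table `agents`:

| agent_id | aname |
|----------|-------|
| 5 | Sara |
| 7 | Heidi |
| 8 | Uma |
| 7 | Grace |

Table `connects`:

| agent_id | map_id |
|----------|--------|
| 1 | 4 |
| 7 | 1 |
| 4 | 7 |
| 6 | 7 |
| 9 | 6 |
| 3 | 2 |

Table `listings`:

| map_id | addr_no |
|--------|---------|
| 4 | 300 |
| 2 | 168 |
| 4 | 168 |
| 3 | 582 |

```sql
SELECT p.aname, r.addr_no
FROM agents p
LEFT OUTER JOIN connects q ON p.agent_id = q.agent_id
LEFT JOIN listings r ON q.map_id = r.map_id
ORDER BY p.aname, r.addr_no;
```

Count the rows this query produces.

Step 1 — p LEFT JOIN q on agent_id → 4 row(s).
Then LEFT JOIN `listings r` on map_id: each of those 4 rows is kept; rows whose q.map_id has no match in r get NULL for r's columns.
Result: 4 row(s).

4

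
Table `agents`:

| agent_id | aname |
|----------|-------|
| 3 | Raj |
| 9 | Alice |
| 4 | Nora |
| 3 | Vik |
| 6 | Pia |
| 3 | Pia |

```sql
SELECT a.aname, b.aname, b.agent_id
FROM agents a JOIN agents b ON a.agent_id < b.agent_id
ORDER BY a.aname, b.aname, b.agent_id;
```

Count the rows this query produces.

INNER JOIN keeps only pairs where the ON condition holds.
Matching on a.agent_id < b.agent_id.
Matched pairs: 12.
Total: 12 rows.

12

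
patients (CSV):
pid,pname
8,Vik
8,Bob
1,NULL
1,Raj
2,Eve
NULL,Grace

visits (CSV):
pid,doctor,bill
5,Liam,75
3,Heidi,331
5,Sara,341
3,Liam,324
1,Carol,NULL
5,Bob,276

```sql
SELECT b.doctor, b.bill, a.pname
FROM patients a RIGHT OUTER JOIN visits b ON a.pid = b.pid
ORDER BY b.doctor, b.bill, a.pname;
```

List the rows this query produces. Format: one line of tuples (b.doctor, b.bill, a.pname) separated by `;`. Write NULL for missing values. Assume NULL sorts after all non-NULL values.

(Bob, 276, NULL); (Carol, NULL, Raj); (Carol, NULL, NULL); (Heidi, 331, NULL); (Liam, 75, NULL); (Liam, 324, NULL); (Sara, 341, NULL)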